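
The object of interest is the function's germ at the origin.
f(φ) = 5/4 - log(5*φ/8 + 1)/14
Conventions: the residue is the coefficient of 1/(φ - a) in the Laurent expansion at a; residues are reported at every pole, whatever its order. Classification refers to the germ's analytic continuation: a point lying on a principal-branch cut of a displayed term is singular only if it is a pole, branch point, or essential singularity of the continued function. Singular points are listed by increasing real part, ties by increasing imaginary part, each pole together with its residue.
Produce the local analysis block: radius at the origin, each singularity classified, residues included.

Radius of convergence at 0: 8/5.
At -8/5: a logarithmic branch point.

Branch term (-1/14)*log(1 - φ/(-8/5)): its argument vanishes at φ = -8/5, a logarithmic branch point, modulus 8/5.
The radius of convergence is the smallest modulus among the singular points: 8/5.


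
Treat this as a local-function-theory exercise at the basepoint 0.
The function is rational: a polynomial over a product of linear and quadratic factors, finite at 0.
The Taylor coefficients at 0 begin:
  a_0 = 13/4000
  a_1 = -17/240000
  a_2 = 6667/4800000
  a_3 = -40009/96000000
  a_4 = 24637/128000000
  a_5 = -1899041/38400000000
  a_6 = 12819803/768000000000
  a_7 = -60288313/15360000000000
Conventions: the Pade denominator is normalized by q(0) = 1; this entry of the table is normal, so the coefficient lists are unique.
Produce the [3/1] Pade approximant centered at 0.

Taylor coefficients needed (read off): a_0 = 13/4000, a_1 = -17/240000, a_2 = 6667/4800000, a_3 = -40009/96000000, a_4 = 24637/128000000.
Write the denominator as Q(δ) = 1 + q1*δ. Requiring Q*f - P = O(δ^5) with deg P <= 3 kills the coefficients of δ^4..δ^4 in Q*f:
  δ^4: a_4 + q1*a_3 = 0, i.e. 24637/128000000 + (-40009/96000000)*q1 = 0.
Solving this linear system: q1 = 73911/160036.
The numerator is Q*f truncated at degree 3: P0 = a_0 = 13/4000; P1 = a_1 + q1*a_0 = 3433123/2400540000; P2 = a_2 + q1*a_1 = 8139299/6001350000; P3 = a_3 + q1*a_2 = 6742993/30006750000.

The Pade approximant has numerator coefficients [13/4000, 3433123/2400540000, 8139299/6001350000, 6742993/30006750000]; denominator coefficients [1, 73911/160036].


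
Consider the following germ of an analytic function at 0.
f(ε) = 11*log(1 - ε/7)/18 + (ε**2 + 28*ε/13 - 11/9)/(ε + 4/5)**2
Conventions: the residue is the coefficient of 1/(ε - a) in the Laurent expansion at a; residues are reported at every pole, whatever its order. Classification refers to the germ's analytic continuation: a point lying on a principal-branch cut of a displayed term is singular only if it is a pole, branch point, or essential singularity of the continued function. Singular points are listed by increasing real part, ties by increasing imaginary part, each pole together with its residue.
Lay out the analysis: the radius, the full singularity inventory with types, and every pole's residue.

Radius of convergence at 0: 4/5.
At -4/5: a pole of order 2; residue 36/65.
At 7: a logarithmic branch point.

Denominator factor (ε + 4/5)^2: pole of order 2 at -4/5, modulus 4/5.
Branch term (11/18)*log(1 - ε/(7)): its argument vanishes at ε = 7, a logarithmic branch point, modulus 7.
The radius of convergence is the smallest modulus among the singular points: 4/5.
The branch term is analytic at -4/5 and contributes nothing to the residue; only the rational part matters.
At the order-2 pole -4/5 set g(ε) = (ε - (-4/5))^2*(rational part) = ε**2 + 28*ε/13 - 11/9.
Order-2 pole: residue = g'(a); g'(-4/5) = 36/65, so the residue is 36/65.
List the singular points by increasing real part (a conjugate pair: the negative imaginary part first).


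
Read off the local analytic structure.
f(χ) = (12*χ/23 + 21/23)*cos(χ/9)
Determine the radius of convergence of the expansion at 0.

The factor cos(χ/9) is entire and contributes no finite singular point.
The polynomial part has no poles.
No finite singular points: the Taylor series at 0 converges everywhere.

The radius of convergence is infinite.


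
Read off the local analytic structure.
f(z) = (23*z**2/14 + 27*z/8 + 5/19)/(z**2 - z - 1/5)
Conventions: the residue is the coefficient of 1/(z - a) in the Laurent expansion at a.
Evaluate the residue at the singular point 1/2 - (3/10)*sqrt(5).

The residue is 281/112 - (1571/1520)*sqrt(5).

The factor z**2 - z - 1/5 splits as (z - a)(z - a') with a = 1/2 - (3/10)*sqrt(5), a' = 1/2 + (3/10)*sqrt(5). At the order-1 pole a set g(z) = (z - a)*f(z) = [23*z**2/14 + 27*z/8 + 5/19] / (z - a').
Simple pole: residue = g(a) at a = 1/2 - (3/10)*sqrt(5), which is 281/112 - (1571/1520)*sqrt(5).


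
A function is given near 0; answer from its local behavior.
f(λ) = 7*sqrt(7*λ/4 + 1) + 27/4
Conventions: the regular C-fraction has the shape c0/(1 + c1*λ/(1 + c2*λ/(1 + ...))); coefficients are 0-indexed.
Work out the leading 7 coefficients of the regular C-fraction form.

The regular C-fraction coefficients are [55/4, -49/110, 777/880, 385/1776, 1169/1776, 777/2672, 1561/2672].

Taylor coefficients (expand at 0): a_0 = 55/4, a_1 = 49/8, a_2 = -343/128, a_3 = 2401/1024, a_4 = -84035/32768, a_5 = 823543/262144, a_6 = -17294403/4194304.
c0 = a_0 = 55/4. Peel one level at a time: if S = 1 + c*λ/S' with S'(0) = 1, then c is the λ-coefficient of S and S' = c*λ/(S - 1).
S_1 = c0/f = 1 + (-49/110)*λ + (38073/96800)*λ^2 + ...; c1 = -49/110.
S_2 = c1*λ/(S_1 - 1) = 1 + (777/880)*λ + (-49/256)*λ^2 + ...; c2 = 777/880.
S_3 = c2*λ/(S_2 - 1) = 1 + (385/1776)*λ + (-450065/3154176)*λ^2 + ...; c3 = 385/1776.
S_4 = c3*λ/(S_3 - 1) = 1 + (1169/1776)*λ + (-49/256)*λ^2 + ...; c4 = 1169/1776.
S_5 = c4*λ/(S_4 - 1) = 1 + (777/2672)*λ + (-1212897/7139584)*λ^2 + ...; c5 = 777/2672.
S_6 = c5*λ/(S_5 - 1) = 1 + (1561/2672)*λ + ...; c6 = 1561/2672.


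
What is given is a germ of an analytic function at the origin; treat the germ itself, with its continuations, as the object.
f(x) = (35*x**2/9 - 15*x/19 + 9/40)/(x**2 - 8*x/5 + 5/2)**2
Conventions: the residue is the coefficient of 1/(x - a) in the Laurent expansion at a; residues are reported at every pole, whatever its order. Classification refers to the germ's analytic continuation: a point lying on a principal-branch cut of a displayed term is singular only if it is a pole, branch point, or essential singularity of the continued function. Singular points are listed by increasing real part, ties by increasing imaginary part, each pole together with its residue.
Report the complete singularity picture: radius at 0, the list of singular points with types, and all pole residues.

Radius of convergence at 0: (1/2)*sqrt(10).
At (4/5) - ((1/10)*sqrt(186))*i: a pole of order 2; residue ((1592975/23663664)*sqrt(186))*i.
At (4/5) + ((1/10)*sqrt(186))*i: a pole of order 2; residue -((1592975/23663664)*sqrt(186))*i.


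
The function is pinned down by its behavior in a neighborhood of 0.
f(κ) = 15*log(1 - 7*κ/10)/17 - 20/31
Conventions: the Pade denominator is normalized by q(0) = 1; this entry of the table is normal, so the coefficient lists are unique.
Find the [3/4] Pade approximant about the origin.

The Pade approximant has numerator coefficients [-20/31, 12907/95914, 70173/274040, -6783/100750]; denominator coefficients [1, -1061/910, 999/2600, -1897/65000, -1519/2600000].

Taylor coefficients needed (expand at 0): a_0 = -20/31, a_1 = -21/34, a_2 = -147/680, a_3 = -343/3400, a_4 = -7203/136000, a_5 = -50421/1700000, a_6 = -117649/6800000, a_7 = -352947/34000000.
Write the denominator as Q(κ) = 1 + q1*κ + q2*κ^2 + q3*κ^3 + q4*κ^4. Requiring Q*f - P = O(κ^8) with deg P <= 3 kills the coefficients of κ^4..κ^7 in Q*f:
  κ^4: a_4 + q1*a_3 + q2*a_2 + q3*a_1 + q4*a_0 = 0, i.e. -7203/136000 + (-343/3400)*q1 + (-147/680)*q2 + (-21/34)*q3 + (-20/31)*q4 = 0.
  κ^5: a_5 + q1*a_4 + q2*a_3 + q3*a_2 + q4*a_1 = 0, i.e. -50421/1700000 + (-7203/136000)*q1 + (-343/3400)*q2 + (-147/680)*q3 + (-21/34)*q4 = 0.
  κ^6: a_6 + q1*a_5 + q2*a_4 + q3*a_3 + q4*a_2 = 0, i.e. -117649/6800000 + (-50421/1700000)*q1 + (-7203/136000)*q2 + (-343/3400)*q3 + (-147/680)*q4 = 0.
  κ^7: a_7 + q1*a_6 + q2*a_5 + q3*a_4 + q4*a_3 = 0, i.e. -352947/34000000 + (-117649/6800000)*q1 + (-50421/1700000)*q2 + (-7203/136000)*q3 + (-343/3400)*q4 = 0.
Solving this linear system: q1 = -1061/910, q2 = 999/2600, q3 = -1897/65000, q4 = -1519/2600000.
The numerator is Q*f truncated at degree 3: P0 = a_0 = -20/31; P1 = a_1 + q1*a_0 = 12907/95914; P2 = a_2 + q1*a_1 + q2*a_0 = 70173/274040; P3 = a_3 + q1*a_2 + q2*a_1 + q3*a_0 = -6783/100750.


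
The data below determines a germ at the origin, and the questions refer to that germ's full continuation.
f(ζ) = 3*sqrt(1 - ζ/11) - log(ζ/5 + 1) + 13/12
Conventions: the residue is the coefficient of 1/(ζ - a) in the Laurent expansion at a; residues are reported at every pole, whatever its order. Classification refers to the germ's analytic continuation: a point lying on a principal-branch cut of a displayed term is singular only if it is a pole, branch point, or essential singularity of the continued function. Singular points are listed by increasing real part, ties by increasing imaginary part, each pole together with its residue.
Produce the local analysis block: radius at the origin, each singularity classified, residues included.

Radius of convergence at 0: 5.
At -5: a logarithmic branch point.
At 11: an algebraic (square-root) branch point.

Branch term (-1)*log(1 - ζ/(-5)): its argument vanishes at ζ = -5, a logarithmic branch point, modulus 5.
Branch term (3)*sqrt(1 - ζ/(11)): its argument vanishes at ζ = 11, a square-root branch point, modulus 11.
The radius of convergence is the smallest modulus among the singular points: 5.
List the singular points by increasing real part (a conjugate pair: the negative imaginary part first).


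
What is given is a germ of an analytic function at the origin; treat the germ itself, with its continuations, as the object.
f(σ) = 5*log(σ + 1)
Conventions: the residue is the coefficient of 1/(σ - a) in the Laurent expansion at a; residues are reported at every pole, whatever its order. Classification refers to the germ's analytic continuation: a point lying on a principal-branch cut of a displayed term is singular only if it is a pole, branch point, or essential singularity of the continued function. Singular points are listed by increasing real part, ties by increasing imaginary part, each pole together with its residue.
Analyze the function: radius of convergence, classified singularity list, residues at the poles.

Branch term (5)*log(1 - σ/(-1)): its argument vanishes at σ = -1, a logarithmic branch point, modulus 1.
The radius of convergence is the smallest modulus among the singular points: 1.

Radius of convergence at 0: 1.
At -1: a logarithmic branch point.


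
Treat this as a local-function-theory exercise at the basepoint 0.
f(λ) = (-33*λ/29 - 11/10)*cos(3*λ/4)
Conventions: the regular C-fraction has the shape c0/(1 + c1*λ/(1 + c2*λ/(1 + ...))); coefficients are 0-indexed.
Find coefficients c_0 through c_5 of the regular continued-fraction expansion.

Taylor coefficients (expand at 0): a_0 = -11/10, a_1 = -33/29, a_2 = 99/320, a_3 = 297/928, a_4 = -297/20480, a_5 = -891/59392.
c0 = a_0 = -11/10. Peel one level at a time: if S = 1 + c*λ/S' with S'(0) = 1, then c is the λ-coefficient of S and S' = c*λ/(S - 1).
S_1 = c0/f = 1 + (-30/29)*λ + (36369/26912)*λ^2 + ...; c1 = -30/29.
S_2 = c1*λ/(S_1 - 1) = 1 + (12123/9280)*λ + (36369/102400)*λ^2 + ...; c2 = 12123/9280.
S_3 = c2*λ/(S_2 - 1) = 1 + (-87/320)*λ + (-4205/86208)*λ^2 + ...; c3 = -87/320.
S_4 = c3*λ/(S_3 - 1) = 1 + (-725/4041)*λ + (-2505125/16329681)*λ^2 + ...; c4 = -725/4041.
S_5 = c4*λ/(S_4 - 1) = 1 + (-100205/117189)*λ + ...; c5 = -100205/117189.

The regular C-fraction coefficients are [-11/10, -30/29, 12123/9280, -87/320, -725/4041, -100205/117189].


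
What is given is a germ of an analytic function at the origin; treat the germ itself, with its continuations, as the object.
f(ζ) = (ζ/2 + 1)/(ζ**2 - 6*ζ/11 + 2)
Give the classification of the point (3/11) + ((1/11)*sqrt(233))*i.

The point is a pole of order 1.

The denominator factor ζ**2 - 6*ζ/11 + 2 vanishes at (3/11) + ((1/11)*sqrt(233))*i and appears to the power 1; the numerator there equals (25/22) + ((1/22)*sqrt(233))*i, nonzero, and no other factor vanishes.
Hence a pole whose order is the multiplicity, 1.


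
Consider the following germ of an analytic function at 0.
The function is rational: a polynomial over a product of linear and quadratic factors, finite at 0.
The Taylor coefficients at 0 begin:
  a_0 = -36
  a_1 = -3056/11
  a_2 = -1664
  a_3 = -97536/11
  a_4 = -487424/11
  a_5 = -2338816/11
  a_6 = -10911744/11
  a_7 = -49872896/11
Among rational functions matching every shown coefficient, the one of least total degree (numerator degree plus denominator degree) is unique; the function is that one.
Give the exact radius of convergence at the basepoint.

The radius of convergence is 1/4.

No rational of total degree below 4 reproduces all 8 coefficients; solving the [2/2] Pade equations on them gives f(η) = (-12*η**2/11 + 7*η/11 - 9/4)/(η - 1/4)**2, whose expansion matches every shown term.
Denominator factor (η - 1/4)^2: pole of order 2 at 1/4, modulus 1/4.
The radius of convergence is the smallest modulus among the singular points: 1/4.


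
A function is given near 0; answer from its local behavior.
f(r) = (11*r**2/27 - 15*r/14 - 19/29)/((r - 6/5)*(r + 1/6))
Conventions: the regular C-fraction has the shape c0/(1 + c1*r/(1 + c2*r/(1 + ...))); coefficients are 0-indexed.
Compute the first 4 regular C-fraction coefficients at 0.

The regular C-fraction coefficients are [95/29, 1409/399, 9698287/3373146, -125877673376/122983977447].

Taylor coefficients (expand at 0): a_0 = 95/29, a_1 = -7045/609, a_2 = 812405/10962, a_3 = -4141265/9396.
c0 = a_0 = 95/29. Peel one level at a time: if S = 1 + c*r/S' with S'(0) = 1, then c is the r-coefficient of S and S' = c*r/(S - 1).
S_1 = c0/f = 1 + (1409/399)*r + (-9698287/955206)*r^2 + ...; c1 = 1409/399.
S_2 = c1*r/(S_1 - 1) = 1 + (9698287/3373146)*r + (473224336/160807761)*r^2 + ...; c2 = 9698287/3373146.
S_3 = c2*r/(S_2 - 1) = 1 + (-125877673376/122983977447)*r + ...; c3 = -125877673376/122983977447.


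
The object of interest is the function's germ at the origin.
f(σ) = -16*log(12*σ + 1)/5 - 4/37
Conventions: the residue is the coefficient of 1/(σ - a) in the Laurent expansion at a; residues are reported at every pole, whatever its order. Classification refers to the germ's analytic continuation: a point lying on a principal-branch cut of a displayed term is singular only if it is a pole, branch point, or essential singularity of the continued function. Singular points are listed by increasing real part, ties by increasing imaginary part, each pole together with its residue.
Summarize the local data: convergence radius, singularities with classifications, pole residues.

Radius of convergence at 0: 1/12.
At -1/12: a logarithmic branch point.

Branch term (-16/5)*log(1 - σ/(-1/12)): its argument vanishes at σ = -1/12, a logarithmic branch point, modulus 1/12.
The radius of convergence is the smallest modulus among the singular points: 1/12.


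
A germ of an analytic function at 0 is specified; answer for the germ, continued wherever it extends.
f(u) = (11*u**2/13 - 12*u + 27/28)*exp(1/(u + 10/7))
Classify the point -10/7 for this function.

The point is an essential singularity.

The exponent 1/(u - (-10/7)) has a pole at -10/7, so exp(1/(u - (-10/7))) takes every nonzero value near it: an essential singularity (not a pole of any order).


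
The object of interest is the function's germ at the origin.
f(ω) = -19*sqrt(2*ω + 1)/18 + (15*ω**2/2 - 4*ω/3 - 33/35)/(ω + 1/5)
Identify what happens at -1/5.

The denominator factor ω + 1/5 vanishes at -1/5 and appears to the power 1; the numerator there equals -79/210, nonzero, and no other factor vanishes.
The branch terms are analytic at this point.
Hence a pole whose order is the multiplicity, 1.

The point is a pole of order 1.


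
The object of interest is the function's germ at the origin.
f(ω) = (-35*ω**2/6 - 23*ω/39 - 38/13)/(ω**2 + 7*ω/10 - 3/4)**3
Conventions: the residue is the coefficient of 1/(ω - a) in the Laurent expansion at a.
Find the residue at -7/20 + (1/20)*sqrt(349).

The factor ω**2 + 7*ω/10 - 3/4 splits as (ω - a)(ω - a') with a = -7/20 + (1/20)*sqrt(349), a' = -7/20 - (1/20)*sqrt(349). At the order-3 pole a set g(ω) = (ω - a)^3*f(ω) = [-35*ω**2/6 - 23*ω/39 - 38/13] / (ω - a')^3.
Order-3 pole: residue = g''(a)/2; g''(-7/20 + (1/20)*sqrt(349)) = -(6245000/127525647)*sqrt(349), so the residue is -(3122500/127525647)*sqrt(349).

The residue is -(3122500/127525647)*sqrt(349).


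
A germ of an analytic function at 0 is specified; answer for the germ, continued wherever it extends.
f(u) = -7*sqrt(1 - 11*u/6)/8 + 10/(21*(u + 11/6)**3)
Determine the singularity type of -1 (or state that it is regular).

Denominator factors: u + 11/6 = 5/6 at u = -1 — none vanishes.
Branch term sqrt(1 - u/(6/11)): argument at -1 is 17/6, nonzero, so -1 is not its branch point (a point on a principal cut is still regular for the continued germ).
So the germ continues analytically to -1.

The point is a regular point.


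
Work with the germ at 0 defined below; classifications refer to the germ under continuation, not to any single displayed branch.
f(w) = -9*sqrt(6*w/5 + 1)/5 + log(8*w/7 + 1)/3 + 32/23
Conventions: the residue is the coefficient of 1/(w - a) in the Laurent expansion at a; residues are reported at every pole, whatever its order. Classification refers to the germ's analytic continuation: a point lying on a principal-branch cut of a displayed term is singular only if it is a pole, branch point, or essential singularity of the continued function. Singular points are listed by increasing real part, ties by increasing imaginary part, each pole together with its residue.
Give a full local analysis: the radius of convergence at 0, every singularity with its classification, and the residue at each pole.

Radius of convergence at 0: 5/6.
At -7/8: a logarithmic branch point.
At -5/6: an algebraic (square-root) branch point.

Branch term (1/3)*log(1 - w/(-7/8)): its argument vanishes at w = -7/8, a logarithmic branch point, modulus 7/8.
Branch term (-9/5)*sqrt(1 - w/(-5/6)): its argument vanishes at w = -5/6, a square-root branch point, modulus 5/6.
The radius of convergence is the smallest modulus among the singular points: 5/6.
List the singular points by increasing real part (a conjugate pair: the negative imaginary part first).


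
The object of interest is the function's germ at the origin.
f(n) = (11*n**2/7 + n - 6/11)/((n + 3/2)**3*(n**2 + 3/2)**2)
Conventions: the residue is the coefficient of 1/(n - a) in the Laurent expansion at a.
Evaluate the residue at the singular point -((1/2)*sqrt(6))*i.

The residue is (3944/48125) - ((2858/433125)*sqrt(6))*i.


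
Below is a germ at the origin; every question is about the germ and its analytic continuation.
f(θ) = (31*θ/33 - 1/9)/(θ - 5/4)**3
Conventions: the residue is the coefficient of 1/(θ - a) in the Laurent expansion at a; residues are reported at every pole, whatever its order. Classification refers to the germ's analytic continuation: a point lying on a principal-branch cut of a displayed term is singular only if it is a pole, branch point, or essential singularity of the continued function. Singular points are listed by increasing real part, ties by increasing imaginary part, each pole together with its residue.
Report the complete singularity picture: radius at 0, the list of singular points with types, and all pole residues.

Radius of convergence at 0: 5/4.
At 5/4: a pole of order 3; residue 0.

Denominator factor (θ - 5/4)^3: pole of order 3 at 5/4, modulus 5/4.
The radius of convergence is the smallest modulus among the singular points: 5/4.
At the order-3 pole 5/4 set g(θ) = (θ - (5/4))^3*f(θ) = 31*θ/33 - 1/9.
Order-3 pole: residue = g''(a)/2; g''(5/4) = 0, so the residue is 0.


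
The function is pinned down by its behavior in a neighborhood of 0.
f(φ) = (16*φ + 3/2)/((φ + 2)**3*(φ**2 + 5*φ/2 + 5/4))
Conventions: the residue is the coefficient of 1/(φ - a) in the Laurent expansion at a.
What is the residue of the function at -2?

At the order-3 pole -2 set g(φ) = (φ - (-2))^3*f(φ) = (16*φ + 3/2)/(φ**2 + 5*φ/2 + 5/4).
Order-3 pole: residue = g''(a)/2; g''(-2) = -7040, so the residue is -3520.

The residue is -3520.


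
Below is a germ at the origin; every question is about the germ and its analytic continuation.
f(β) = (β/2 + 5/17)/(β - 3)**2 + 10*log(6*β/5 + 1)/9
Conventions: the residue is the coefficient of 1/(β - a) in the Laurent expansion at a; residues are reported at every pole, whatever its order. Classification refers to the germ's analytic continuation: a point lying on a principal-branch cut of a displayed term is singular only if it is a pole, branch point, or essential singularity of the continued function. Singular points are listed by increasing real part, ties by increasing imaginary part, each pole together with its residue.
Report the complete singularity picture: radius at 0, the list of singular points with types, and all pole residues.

Radius of convergence at 0: 5/6.
At -5/6: a logarithmic branch point.
At 3: a pole of order 2; residue 1/2.

Denominator factor (β - 3)^2: pole of order 2 at 3, modulus 3.
Branch term (10/9)*log(1 - β/(-5/6)): its argument vanishes at β = -5/6, a logarithmic branch point, modulus 5/6.
The radius of convergence is the smallest modulus among the singular points: 5/6.
The branch term is analytic at 3 and contributes nothing to the residue; only the rational part matters.
At the order-2 pole 3 set g(β) = (β - (3))^2*(rational part) = β/2 + 5/17.
Order-2 pole: residue = g'(a); g'(3) = 1/2, so the residue is 1/2.
List the singular points by increasing real part (a conjugate pair: the negative imaginary part first).


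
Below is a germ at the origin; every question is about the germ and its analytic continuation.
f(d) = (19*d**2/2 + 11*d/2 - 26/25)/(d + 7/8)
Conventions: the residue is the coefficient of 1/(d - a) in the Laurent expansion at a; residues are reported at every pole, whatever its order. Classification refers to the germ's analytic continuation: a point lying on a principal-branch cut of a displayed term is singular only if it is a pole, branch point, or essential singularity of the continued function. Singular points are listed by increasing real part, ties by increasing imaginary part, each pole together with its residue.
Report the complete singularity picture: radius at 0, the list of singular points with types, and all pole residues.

Radius of convergence at 0: 7/8.
At -7/8: a pole of order 1; residue 4547/3200.

Denominator factor (d + 7/8): pole of order 1 at -7/8, modulus 7/8.
The radius of convergence is the smallest modulus among the singular points: 7/8.
At the order-1 pole -7/8 set g(d) = (d - (-7/8))*f(d) = 19*d**2/2 + 11*d/2 - 26/25.
Simple pole: residue = g(a) at a = -7/8, which is 4547/3200.


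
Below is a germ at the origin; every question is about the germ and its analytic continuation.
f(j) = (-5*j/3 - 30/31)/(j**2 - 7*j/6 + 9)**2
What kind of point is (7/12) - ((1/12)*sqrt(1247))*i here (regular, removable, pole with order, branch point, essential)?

The point is a pole of order 2.

The denominator factor j**2 - 7*j/6 + 9 vanishes at (7/12) - ((1/12)*sqrt(1247))*i and appears to the power 2; the numerator there equals (-2165/1116) + ((5/36)*sqrt(1247))*i, nonzero, and no other factor vanishes.
Hence a pole whose order is the multiplicity, 2.


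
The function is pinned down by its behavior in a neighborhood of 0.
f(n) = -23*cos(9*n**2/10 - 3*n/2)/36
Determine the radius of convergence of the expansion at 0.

The factor cos(9*n**2/10 - 3*n/2) is entire and contributes no finite singular point.
The polynomial part has no poles.
No finite singular points: the Taylor series at 0 converges everywhere.

The radius of convergence is infinite.


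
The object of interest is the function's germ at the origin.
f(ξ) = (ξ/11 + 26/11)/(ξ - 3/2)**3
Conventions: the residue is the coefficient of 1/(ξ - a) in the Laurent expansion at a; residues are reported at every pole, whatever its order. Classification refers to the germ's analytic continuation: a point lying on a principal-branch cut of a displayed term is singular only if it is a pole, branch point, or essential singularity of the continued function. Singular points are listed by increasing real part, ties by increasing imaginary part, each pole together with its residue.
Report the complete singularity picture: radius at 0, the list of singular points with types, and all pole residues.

Radius of convergence at 0: 3/2.
At 3/2: a pole of order 3; residue 0.

Denominator factor (ξ - 3/2)^3: pole of order 3 at 3/2, modulus 3/2.
The radius of convergence is the smallest modulus among the singular points: 3/2.
At the order-3 pole 3/2 set g(ξ) = (ξ - (3/2))^3*f(ξ) = ξ/11 + 26/11.
Order-3 pole: residue = g''(a)/2; g''(3/2) = 0, so the residue is 0.


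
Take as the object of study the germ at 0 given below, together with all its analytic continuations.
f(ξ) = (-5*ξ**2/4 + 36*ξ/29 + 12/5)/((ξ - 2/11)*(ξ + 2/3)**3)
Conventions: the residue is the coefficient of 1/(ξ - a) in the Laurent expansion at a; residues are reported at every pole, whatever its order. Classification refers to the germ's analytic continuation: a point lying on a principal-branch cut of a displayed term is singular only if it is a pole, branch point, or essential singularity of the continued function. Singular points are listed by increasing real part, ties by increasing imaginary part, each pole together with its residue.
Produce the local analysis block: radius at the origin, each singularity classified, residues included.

Radius of convergence at 0: 2/11.
At -2/3: a pole of order 3; residue -13466871/3183040.
At 2/11: a pole of order 1; residue 13466871/3183040.

Denominator factor (ξ - 2/11): pole of order 1 at 2/11, modulus 2/11.
Denominator factor (ξ + 2/3)^3: pole of order 3 at -2/3, modulus 2/3.
The radius of convergence is the smallest modulus among the singular points: 2/11.
At the order-3 pole -2/3 set g(ξ) = (ξ - (-2/3))^3*f(ξ) = (-5*ξ**2/4 + 36*ξ/29 + 12/5)/(ξ - 2/11).
Order-3 pole: residue = g''(a)/2; g''(-2/3) = -13466871/1591520, so the residue is -13466871/3183040.
At the order-1 pole 2/11 set g(ξ) = (ξ - (2/11))*f(ξ) = (-5*ξ**2/4 + 36*ξ/29 + 12/5)/(ξ + 2/3)**3.
Simple pole: residue = g(a) at a = 2/11, which is 13466871/3183040.
List the singular points by increasing real part (a conjugate pair: the negative imaginary part first).


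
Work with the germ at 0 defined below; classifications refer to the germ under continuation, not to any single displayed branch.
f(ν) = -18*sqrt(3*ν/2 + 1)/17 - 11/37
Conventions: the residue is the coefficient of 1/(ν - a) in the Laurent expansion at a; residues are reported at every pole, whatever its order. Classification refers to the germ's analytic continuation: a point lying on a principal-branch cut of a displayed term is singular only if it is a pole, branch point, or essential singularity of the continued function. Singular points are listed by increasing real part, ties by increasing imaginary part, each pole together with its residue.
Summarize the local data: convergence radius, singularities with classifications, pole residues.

Branch term (-18/17)*sqrt(1 - ν/(-2/3)): its argument vanishes at ν = -2/3, a square-root branch point, modulus 2/3.
The radius of convergence is the smallest modulus among the singular points: 2/3.

Radius of convergence at 0: 2/3.
At -2/3: an algebraic (square-root) branch point.


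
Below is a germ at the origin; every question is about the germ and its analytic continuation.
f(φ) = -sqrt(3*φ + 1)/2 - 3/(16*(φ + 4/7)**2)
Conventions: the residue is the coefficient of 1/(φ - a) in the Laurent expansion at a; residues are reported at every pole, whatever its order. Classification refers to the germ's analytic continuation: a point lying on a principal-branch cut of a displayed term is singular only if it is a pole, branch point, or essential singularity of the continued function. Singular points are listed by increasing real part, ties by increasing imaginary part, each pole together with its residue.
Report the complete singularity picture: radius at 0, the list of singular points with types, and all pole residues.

Radius of convergence at 0: 1/3.
At -4/7: a pole of order 2; residue 0.
At -1/3: an algebraic (square-root) branch point.

Denominator factor (φ + 4/7)^2: pole of order 2 at -4/7, modulus 4/7.
Branch term (-1/2)*sqrt(1 - φ/(-1/3)): its argument vanishes at φ = -1/3, a square-root branch point, modulus 1/3.
The radius of convergence is the smallest modulus among the singular points: 1/3.
The branch term is analytic at -4/7 and contributes nothing to the residue; only the rational part matters.
At the order-2 pole -4/7 set g(φ) = (φ - (-4/7))^2*(rational part) = -3/16.
Order-2 pole: residue = g'(a); g'(-4/7) = 0, so the residue is 0.
List the singular points by increasing real part (a conjugate pair: the negative imaginary part first).


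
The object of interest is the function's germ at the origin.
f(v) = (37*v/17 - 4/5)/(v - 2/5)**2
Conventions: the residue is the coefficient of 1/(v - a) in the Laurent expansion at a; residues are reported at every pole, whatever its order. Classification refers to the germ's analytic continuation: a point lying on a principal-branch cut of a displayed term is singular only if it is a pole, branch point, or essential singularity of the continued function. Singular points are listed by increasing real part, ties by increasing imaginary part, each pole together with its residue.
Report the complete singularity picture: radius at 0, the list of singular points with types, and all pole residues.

Radius of convergence at 0: 2/5.
At 2/5: a pole of order 2; residue 37/17.

Denominator factor (v - 2/5)^2: pole of order 2 at 2/5, modulus 2/5.
The radius of convergence is the smallest modulus among the singular points: 2/5.
At the order-2 pole 2/5 set g(v) = (v - (2/5))^2*f(v) = 37*v/17 - 4/5.
Order-2 pole: residue = g'(a); g'(2/5) = 37/17, so the residue is 37/17.


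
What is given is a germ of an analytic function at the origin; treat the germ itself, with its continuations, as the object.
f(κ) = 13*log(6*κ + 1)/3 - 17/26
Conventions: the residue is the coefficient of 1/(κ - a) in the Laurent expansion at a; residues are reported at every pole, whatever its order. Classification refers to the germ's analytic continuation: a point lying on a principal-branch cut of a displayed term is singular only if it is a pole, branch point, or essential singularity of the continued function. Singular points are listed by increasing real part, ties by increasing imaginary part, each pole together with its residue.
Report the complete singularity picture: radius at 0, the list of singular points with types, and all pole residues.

Branch term (13/3)*log(1 - κ/(-1/6)): its argument vanishes at κ = -1/6, a logarithmic branch point, modulus 1/6.
The radius of convergence is the smallest modulus among the singular points: 1/6.

Radius of convergence at 0: 1/6.
At -1/6: a logarithmic branch point.


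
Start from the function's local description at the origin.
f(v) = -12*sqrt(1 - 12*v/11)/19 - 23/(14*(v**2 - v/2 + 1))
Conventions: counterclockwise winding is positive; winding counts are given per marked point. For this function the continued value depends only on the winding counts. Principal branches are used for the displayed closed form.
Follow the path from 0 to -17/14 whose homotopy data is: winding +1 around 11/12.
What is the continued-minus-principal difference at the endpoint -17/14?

The rational part is single-valued and drops out of the difference; each branch term changes only by its own monodromy.
(-12/19)*sqrt(1 - v/(11/12)): winding +1 is odd, the square root flips sign, contributing -2*(-12/19)*sqrt(1 - (-17/14)/(11/12)) = -2*(-12/19)*sqrt(179/77) = (24/1463)*sqrt(13783).
Summing the contributions at v = -17/14 gives (24/1463)*sqrt(13783).

Continued minus principal equals (24/1463)*sqrt(13783).


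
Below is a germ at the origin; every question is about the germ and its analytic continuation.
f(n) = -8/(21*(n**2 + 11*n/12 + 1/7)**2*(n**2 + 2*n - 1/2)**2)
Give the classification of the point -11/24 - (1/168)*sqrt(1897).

The point is a pole of order 2.

The denominator factor n**2 + 11*n/12 + 1/7 vanishes at -11/24 - (1/168)*sqrt(1897) and appears to the power 2; the numerator there equals -8/21, nonzero, and no other factor vanishes.
Hence a pole whose order is the multiplicity, 2.


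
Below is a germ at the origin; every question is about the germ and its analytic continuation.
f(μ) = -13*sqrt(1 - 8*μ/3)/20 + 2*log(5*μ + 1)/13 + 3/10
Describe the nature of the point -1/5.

The term (2/13)*log(1 - μ/(-1/5)) has argument 1 - -1/5/(-1/5) = 0 at -1/5: a logarithmic (infinitely-sheeted) branch point; the remaining terms are analytic or single-valued there.

The point is a logarithmic branch point.


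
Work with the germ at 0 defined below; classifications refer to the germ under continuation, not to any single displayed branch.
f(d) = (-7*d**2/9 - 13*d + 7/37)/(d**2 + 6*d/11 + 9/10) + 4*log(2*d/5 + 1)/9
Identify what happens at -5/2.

The point is a logarithmic branch point.

The term (4/9)*log(1 - d/(-5/2)) has argument 1 - -5/2/(-5/2) = 0 at -5/2: a logarithmic (infinitely-sheeted) branch point; the remaining terms are analytic or single-valued there.


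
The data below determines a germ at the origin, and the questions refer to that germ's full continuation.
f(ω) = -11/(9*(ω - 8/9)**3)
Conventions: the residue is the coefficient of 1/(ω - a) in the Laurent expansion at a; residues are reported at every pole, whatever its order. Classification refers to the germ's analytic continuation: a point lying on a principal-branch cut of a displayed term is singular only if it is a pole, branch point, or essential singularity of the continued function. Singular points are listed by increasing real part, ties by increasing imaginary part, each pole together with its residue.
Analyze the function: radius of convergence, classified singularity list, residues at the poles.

Denominator factor (ω - 8/9)^3: pole of order 3 at 8/9, modulus 8/9.
The radius of convergence is the smallest modulus among the singular points: 8/9.
At the order-3 pole 8/9 set g(ω) = (ω - (8/9))^3*f(ω) = -11/9.
Order-3 pole: residue = g''(a)/2; g''(8/9) = 0, so the residue is 0.

Radius of convergence at 0: 8/9.
At 8/9: a pole of order 3; residue 0.


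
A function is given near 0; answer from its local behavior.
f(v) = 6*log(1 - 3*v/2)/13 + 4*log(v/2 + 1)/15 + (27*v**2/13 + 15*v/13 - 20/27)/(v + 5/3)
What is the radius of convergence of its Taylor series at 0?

Denominator factor (v + 5/3): pole of order 1 at -5/3, modulus 5/3.
Branch term (4/15)*log(1 - v/(-2)): its argument vanishes at v = -2, a logarithmic branch point, modulus 2.
Branch term (6/13)*log(1 - v/(2/3)): its argument vanishes at v = 2/3, a logarithmic branch point, modulus 2/3.
The radius of convergence is the smallest modulus among the singular points: 2/3.

The radius of convergence is 2/3.


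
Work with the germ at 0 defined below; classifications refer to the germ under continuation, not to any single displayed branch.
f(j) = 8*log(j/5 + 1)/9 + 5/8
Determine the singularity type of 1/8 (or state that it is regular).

There is no denominator, hence no pole anywhere.
Branch term log(1 - j/(-5)): argument at 1/8 is 41/40, nonzero, so 1/8 is not its branch point (a point on a principal cut is still regular for the continued germ).
So the germ continues analytically to 1/8.

The point is a regular point.


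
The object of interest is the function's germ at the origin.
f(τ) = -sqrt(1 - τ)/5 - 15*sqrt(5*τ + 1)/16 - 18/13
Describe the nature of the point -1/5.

The point is an algebraic (square-root) branch point.

The term (-15/16)*sqrt(1 - τ/(-1/5)) has argument 1 - -1/5/(-1/5) = 0 at -1/5: a square-root (algebraic, two-sheeted) branch point; the remaining terms are analytic or single-valued there.


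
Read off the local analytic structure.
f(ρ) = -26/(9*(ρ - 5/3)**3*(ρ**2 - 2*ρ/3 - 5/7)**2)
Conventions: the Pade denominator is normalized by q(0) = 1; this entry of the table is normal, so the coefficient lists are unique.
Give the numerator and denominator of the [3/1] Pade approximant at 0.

Taylor coefficients needed (expand at 0): a_0 = 3822/3125, a_1 = -1274/15625, a_2 = 402584/78125, a_3 = -13845832/3515625, a_4 = 899579044/52734375.
Write the denominator as Q(ρ) = 1 + q1*ρ. Requiring Q*f - P = O(ρ^5) with deg P <= 3 kills the coefficients of ρ^4..ρ^4 in Q*f:
  ρ^4: a_4 + q1*a_3 = 0, i.e. 899579044/52734375 + (-13845832/3515625)*q1 = 0.
Solving this linear system: q1 = 353053/81510.
The numerator is Q*f truncated at degree 3: P0 = a_0 = 3822/3125; P1 = a_1 + q1*a_0 = 17033331/3265625; P2 = a_2 + q1*a_1 = 235120571/48984375; P3 = a_3 + q1*a_2 = 13506239068/734765625.

The Pade approximant has numerator coefficients [3822/3125, 17033331/3265625, 235120571/48984375, 13506239068/734765625]; denominator coefficients [1, 353053/81510].


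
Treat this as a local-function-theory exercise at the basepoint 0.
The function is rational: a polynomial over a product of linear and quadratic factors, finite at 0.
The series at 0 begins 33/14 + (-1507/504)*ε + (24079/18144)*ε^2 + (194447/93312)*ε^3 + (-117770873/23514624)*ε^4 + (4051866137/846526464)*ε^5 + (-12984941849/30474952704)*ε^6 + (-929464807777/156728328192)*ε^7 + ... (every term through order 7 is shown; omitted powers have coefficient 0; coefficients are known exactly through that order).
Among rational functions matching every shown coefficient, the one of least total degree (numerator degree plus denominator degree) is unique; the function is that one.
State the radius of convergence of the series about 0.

The radius of convergence is (2/11)*sqrt(22).

No rational of total degree below 3 reproduces all 8 coefficients; solving the [1/2] Pade equations on them gives f(ε) = (4*ε/9 + 12/7)/(ε**2 + 10*ε/9 + 8/11), whose expansion matches every shown term.
Denominator factor (ε**2 + 10*ε/9 + 8/11): discriminant -1492/891, complex-conjugate roots (-5/9) + ((1/99)*sqrt(4103))*i and (-5/9) - ((1/99)*sqrt(4103))*i; poles of order 1, moduli (2/11)*sqrt(22) and (2/11)*sqrt(22).
The radius of convergence is the smallest modulus among the singular points: (2/11)*sqrt(22).


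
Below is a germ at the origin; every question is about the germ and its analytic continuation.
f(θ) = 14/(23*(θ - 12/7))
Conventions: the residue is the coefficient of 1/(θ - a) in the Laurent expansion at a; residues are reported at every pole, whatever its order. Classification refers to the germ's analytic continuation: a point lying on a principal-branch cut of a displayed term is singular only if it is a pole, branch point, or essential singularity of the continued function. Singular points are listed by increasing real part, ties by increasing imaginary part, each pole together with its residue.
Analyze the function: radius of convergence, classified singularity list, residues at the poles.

Radius of convergence at 0: 12/7.
At 12/7: a pole of order 1; residue 14/23.

Denominator factor (θ - 12/7): pole of order 1 at 12/7, modulus 12/7.
The radius of convergence is the smallest modulus among the singular points: 12/7.
At the order-1 pole 12/7 set g(θ) = (θ - (12/7))*f(θ) = 14/23.
Simple pole: residue = g(a) at a = 12/7, which is 14/23.


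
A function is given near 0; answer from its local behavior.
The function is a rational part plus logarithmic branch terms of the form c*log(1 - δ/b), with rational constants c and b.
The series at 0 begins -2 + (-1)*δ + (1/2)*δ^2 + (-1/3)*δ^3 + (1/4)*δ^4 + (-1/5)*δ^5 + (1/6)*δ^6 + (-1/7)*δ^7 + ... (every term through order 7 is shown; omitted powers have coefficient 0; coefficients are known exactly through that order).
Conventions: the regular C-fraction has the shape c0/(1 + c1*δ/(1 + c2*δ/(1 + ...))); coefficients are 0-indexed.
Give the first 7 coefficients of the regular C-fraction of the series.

Taylor coefficients (read off): a_0 = -2, a_1 = -1, a_2 = 1/2, a_3 = -1/3, a_4 = 1/4, a_5 = -1/5, a_6 = 1/6.
c0 = a_0 = -2. Peel one level at a time: if S = 1 + c*δ/S' with S'(0) = 1, then c is the δ-coefficient of S and S' = c*δ/(S - 1).
S_1 = c0/f = 1 + (-1/2)*δ + (1/2)*δ^2 + ...; c1 = -1/2.
S_2 = c1*δ/(S_1 - 1) = 1 + (1)*δ + (-1/12)*δ^2 + ...; c2 = 1.
S_3 = c2*δ/(S_2 - 1) = 1 + (1/12)*δ + (-5/144)*δ^2 + ...; c3 = 1/12.
S_4 = c3*δ/(S_3 - 1) = 1 + (5/12)*δ + (-1/15)*δ^2 + ...; c4 = 5/12.
S_5 = c4*δ/(S_4 - 1) = 1 + (4/25)*δ + (-34/625)*δ^2 + ...; c5 = 4/25.
S_6 = c5*δ/(S_5 - 1) = 1 + (17/50)*δ + ...; c6 = 17/50.

The regular C-fraction coefficients are [-2, -1/2, 1, 1/12, 5/12, 4/25, 17/50].
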